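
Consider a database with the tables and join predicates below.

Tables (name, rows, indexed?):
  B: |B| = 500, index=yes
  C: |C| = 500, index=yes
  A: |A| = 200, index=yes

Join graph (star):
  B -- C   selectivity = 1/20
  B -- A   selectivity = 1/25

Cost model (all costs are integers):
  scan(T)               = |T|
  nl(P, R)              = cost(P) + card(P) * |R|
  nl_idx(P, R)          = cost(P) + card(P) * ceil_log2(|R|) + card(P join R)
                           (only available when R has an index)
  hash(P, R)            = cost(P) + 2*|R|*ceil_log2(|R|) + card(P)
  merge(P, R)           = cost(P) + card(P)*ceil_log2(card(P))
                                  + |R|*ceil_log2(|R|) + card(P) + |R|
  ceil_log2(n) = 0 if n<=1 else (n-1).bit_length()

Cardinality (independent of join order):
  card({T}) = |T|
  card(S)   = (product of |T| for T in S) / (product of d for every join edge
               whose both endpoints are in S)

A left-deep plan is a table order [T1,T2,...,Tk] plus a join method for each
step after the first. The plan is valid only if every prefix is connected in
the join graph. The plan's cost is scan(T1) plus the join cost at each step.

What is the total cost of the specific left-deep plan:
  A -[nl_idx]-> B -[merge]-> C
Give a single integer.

step 1: scan A: cost=200, card=200
step 2: join B via nl_idx
    card(P join B) = 200*500/(25) = 4000
    cost = 200 + 200*9 + 4000 = 6000
step 3: join C via merge
    card(P join C) = 4000*500/(20) = 100000
    cost = 6000 + 4000*12 + 500*9 + 4000 + 500 = 63000

63000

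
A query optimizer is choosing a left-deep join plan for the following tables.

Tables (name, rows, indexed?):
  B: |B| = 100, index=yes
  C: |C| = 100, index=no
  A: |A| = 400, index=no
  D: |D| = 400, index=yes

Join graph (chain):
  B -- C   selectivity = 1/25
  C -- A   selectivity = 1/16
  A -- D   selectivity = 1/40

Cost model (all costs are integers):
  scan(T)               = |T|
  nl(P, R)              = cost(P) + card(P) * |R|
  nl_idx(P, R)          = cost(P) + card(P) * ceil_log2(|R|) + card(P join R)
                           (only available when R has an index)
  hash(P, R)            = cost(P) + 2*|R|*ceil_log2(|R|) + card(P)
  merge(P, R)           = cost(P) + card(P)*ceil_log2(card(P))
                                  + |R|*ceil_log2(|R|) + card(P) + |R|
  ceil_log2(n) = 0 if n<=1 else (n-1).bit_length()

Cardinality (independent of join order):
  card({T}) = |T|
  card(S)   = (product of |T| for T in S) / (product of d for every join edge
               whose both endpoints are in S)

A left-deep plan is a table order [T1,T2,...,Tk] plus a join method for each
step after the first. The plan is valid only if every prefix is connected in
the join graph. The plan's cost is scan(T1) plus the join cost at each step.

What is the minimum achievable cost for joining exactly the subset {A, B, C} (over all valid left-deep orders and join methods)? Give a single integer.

6100

Selinger DP over subsets of {A,B,C}:
  {B}: scan cost=100, card=100
  {C}: scan cost=100, card=100
  {A}: scan cost=400, card=400
  {BC}: card=400; try (B,nl_idx)→1200, (C,hash)→1600, (B,hash)→1600, (C,merge)→1700, (B,merge)→1700, (C,nl)→10100 …(+1); best=1200 via (B,nl_idx)
  {AC}: card=2500; try (C,hash)→2200, (A,merge)→4900, (C,merge)→5200, (A,hash)→7400, (A,nl)→40100, (C,nl)→40400; best=2200 via (C,hash)
  {ABC}: card=10000; try (B,hash)→6100, (A,hash)→8800, (A,merge)→9200, (B,nl_idx)→29700, (B,merge)→35500, (A,nl)→161200 …(+1); best=6100 via (B,hash)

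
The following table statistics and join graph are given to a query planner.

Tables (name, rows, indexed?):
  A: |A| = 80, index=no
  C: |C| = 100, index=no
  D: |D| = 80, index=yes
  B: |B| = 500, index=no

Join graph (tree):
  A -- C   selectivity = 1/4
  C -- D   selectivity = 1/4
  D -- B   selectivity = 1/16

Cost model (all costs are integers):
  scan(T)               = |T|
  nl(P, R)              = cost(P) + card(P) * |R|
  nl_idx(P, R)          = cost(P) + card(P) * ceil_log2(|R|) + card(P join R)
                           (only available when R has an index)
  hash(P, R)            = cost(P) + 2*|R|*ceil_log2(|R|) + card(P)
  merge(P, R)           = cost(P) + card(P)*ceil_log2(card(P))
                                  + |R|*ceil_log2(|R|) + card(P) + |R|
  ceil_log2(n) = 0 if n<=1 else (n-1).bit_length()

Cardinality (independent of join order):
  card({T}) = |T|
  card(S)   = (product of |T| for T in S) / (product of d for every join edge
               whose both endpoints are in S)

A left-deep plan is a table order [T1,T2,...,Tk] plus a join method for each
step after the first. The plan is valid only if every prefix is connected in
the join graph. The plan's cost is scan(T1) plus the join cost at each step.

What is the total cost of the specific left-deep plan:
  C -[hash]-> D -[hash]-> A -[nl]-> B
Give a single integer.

step 1: scan C: cost=100, card=100
step 2: join D via hash
    card(P join D) = 100*80/(4) = 2000
    cost = 100 + 2*80*7 + 100 = 1320
step 3: join A via hash
    card(P join A) = 2000*80/(4) = 40000
    cost = 1320 + 2*80*7 + 2000 = 4440
step 4: join B via nl
    card(P join B) = 40000*500/(16) = 1250000
    cost = 4440 + 40000*500 = 20004440

20004440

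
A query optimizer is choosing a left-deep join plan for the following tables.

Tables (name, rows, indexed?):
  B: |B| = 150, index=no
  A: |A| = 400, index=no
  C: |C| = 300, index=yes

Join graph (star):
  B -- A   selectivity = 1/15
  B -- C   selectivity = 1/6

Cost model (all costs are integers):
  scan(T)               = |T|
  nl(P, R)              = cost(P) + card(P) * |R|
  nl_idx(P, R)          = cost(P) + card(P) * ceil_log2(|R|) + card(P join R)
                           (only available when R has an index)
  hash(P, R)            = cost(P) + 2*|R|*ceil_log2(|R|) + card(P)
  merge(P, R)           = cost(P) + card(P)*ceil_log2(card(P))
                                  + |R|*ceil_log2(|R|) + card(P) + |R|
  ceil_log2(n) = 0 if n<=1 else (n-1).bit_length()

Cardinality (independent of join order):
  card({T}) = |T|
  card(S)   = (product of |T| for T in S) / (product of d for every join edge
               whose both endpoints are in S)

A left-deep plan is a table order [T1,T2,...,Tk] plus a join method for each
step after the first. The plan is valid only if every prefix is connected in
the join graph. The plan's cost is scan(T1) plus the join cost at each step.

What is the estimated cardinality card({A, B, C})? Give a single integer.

Tables in S: A(400), B(150), C(300)
Edges inside S: B-A(d=15), B-C(d=6)
numerator = 400 * 150 * 300 = 18000000
denominator = 15 * 6 = 90
card(S) = 18000000 / 90 = 200000

200000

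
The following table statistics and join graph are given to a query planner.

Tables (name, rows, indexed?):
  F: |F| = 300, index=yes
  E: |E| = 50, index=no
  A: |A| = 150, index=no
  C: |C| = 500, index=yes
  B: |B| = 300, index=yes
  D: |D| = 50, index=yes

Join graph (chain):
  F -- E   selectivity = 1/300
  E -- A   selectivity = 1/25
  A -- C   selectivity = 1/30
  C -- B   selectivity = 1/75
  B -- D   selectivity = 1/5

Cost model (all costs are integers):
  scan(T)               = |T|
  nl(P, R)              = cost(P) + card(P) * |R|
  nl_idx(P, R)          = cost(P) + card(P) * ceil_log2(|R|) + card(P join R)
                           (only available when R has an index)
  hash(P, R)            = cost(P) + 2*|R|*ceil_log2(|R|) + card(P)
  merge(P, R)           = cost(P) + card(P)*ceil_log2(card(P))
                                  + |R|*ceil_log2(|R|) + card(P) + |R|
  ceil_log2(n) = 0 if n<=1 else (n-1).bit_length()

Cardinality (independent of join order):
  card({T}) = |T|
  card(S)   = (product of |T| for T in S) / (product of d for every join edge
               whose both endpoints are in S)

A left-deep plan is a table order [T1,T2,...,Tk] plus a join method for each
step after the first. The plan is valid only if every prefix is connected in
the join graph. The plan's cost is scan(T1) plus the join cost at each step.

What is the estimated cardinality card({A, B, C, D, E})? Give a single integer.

Tables in S: A(150), B(300), C(500), D(50), E(50)
Edges inside S: E-A(d=25), A-C(d=30), C-B(d=75), B-D(d=5)
numerator = 150 * 300 * 500 * 50 * 50 = 56250000000
denominator = 25 * 30 * 75 * 5 = 281250
card(S) = 56250000000 / 281250 = 200000

200000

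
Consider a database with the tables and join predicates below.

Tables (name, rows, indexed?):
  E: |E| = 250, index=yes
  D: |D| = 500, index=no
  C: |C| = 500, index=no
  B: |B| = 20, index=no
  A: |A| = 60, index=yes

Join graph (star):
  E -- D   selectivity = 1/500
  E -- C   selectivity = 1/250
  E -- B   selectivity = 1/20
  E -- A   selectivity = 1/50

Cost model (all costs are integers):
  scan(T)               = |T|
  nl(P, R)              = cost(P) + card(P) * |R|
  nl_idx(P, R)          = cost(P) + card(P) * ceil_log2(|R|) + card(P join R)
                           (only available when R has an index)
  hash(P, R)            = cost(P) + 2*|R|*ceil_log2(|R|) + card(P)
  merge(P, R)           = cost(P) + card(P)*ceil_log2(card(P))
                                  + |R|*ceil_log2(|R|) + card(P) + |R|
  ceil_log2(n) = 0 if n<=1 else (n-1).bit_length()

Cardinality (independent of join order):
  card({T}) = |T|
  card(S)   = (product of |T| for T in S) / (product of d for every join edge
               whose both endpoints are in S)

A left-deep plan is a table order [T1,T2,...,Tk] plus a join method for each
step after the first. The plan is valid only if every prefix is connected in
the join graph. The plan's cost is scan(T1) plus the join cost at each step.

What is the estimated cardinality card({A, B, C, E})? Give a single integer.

600

Tables in S: A(60), B(20), C(500), E(250)
Edges inside S: E-C(d=250), E-B(d=20), E-A(d=50)
numerator = 60 * 20 * 500 * 250 = 150000000
denominator = 250 * 20 * 50 = 250000
card(S) = 150000000 / 250000 = 600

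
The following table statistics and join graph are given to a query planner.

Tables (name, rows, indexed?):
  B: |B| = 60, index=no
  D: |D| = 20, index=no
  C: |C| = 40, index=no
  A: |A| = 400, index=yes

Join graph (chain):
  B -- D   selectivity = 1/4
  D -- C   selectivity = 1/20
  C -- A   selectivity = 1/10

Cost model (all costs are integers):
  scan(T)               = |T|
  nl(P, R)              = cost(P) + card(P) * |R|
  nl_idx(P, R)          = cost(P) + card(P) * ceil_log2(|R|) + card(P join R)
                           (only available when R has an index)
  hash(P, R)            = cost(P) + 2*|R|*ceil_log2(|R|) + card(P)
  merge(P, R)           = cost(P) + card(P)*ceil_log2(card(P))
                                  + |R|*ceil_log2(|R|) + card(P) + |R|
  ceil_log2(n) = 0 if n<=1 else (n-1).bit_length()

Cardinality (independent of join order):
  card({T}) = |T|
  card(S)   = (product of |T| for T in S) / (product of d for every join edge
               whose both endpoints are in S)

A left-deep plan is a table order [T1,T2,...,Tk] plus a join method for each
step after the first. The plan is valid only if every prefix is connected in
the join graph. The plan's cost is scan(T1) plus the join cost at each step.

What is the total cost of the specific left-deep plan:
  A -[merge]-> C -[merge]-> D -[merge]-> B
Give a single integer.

43620

step 1: scan A: cost=400, card=400
step 2: join C via merge
    card(P join C) = 400*40/(10) = 1600
    cost = 400 + 400*9 + 40*6 + 400 + 40 = 4680
step 3: join D via merge
    card(P join D) = 1600*20/(20) = 1600
    cost = 4680 + 1600*11 + 20*5 + 1600 + 20 = 24000
step 4: join B via merge
    card(P join B) = 1600*60/(4) = 24000
    cost = 24000 + 1600*11 + 60*6 + 1600 + 60 = 43620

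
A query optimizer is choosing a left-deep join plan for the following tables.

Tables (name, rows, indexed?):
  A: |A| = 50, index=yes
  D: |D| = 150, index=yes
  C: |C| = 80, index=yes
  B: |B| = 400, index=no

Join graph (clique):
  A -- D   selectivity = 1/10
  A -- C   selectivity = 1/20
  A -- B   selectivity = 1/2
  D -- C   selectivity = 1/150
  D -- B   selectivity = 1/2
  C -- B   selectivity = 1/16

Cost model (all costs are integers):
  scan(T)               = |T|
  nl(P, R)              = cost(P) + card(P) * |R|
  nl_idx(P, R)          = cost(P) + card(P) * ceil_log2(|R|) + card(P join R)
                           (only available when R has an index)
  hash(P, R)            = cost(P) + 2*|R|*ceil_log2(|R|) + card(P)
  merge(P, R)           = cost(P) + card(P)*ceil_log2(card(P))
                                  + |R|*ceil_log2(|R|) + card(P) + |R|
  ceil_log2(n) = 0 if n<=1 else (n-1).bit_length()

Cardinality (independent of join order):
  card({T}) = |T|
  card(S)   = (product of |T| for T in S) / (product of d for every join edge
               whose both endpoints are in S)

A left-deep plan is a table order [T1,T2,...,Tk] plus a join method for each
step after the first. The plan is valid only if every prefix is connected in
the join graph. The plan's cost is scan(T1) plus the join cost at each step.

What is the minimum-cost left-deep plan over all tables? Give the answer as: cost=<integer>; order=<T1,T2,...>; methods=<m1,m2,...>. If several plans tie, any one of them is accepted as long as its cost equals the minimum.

Selinger DP (subsets sized 1..n):
  {A}: scan cost=50, card=50
  {D}: scan cost=150, card=150
  {C}: scan cost=80, card=80
  {B}: scan cost=400, card=400
  {AD}: card=750; try (A,hash)→900, (D,nl_idx)→1200, (D,merge)→1750, (A,nl_idx)→1800, (A,merge)→1850, (D,hash)→2500 …(+2); best=900 via (A,hash)
  {AC}: card=200; try (C,nl_idx)→600, (A,hash)→760, (A,nl_idx)→760, (C,merge)→1040, (A,merge)→1070, (C,hash)→1220 …(+2); best=600 via (C,nl_idx)
  {AB}: card=10000; try (A,hash)→1400, (B,merge)→4400, (A,merge)→4750, (B,hash)→7300, (A,nl_idx)→12800, (B,nl)→20050 …(+1); best=1400 via (A,hash)
  {CD}: card=80; try (D,nl_idx)→800, (C,nl_idx)→1280, (C,hash)→1420, (D,merge)→2070, (C,merge)→2140, (D,hash)→2560 …(+2); best=800 via (D,nl_idx)
  {BD}: card=30000; try (D,hash)→3200, (B,merge)→5500, (D,merge)→5750, (B,hash)→7500, (D,nl_idx)→33600, (B,nl)→60150 …(+1); best=3200 via (D,hash)
  {BC}: card=2000; try (C,hash)→1920, (B,merge)→4720, (C,merge)→5040, (C,nl_idx)→5200, (B,hash)→7360, (B,nl)→32080 …(+1); best=1920 via (C,hash)
  {ACD}: card=20; try (A,nl_idx)→1300, (A,hash)→1480, (A,merge)→1790, (D,nl_idx)→2220, (C,hash)→2770, (D,hash)→3200 …(+6); best=1300 via (A,nl_idx)
  {ABD}: card=75000; try (B,hash)→8850, (B,merge)→13150, (D,hash)→13800, (A,hash)→33800, (D,merge)→152750, (D,nl_idx)→156400 …(+5); best=8850 via (B,hash)
  {ABC}: card=2500; try (A,hash)→4520, (B,merge)→6400, (B,hash)→8000, (C,hash)→12520, (A,nl_idx)→16420, (A,merge)→26270 …(+5); best=4520 via (A,hash)
  {BCD}: card=1000; try (B,merge)→5440, (D,hash)→6320, (B,hash)→8080, (D,nl_idx)→18920, (D,merge)→27270, (B,nl)→32800 …(+5); best=5440 via (B,merge)
  {ABCD}: card=125; try (B,merge)→5420, (A,hash)→7040, (B,hash)→8520, (B,nl)→9300, (D,hash)→9420, (A,nl_idx)→11565 …(+9); best=5420 via (B,merge)

cost=5420; order=C,D,A,B; methods=nl_idx,nl_idx,merge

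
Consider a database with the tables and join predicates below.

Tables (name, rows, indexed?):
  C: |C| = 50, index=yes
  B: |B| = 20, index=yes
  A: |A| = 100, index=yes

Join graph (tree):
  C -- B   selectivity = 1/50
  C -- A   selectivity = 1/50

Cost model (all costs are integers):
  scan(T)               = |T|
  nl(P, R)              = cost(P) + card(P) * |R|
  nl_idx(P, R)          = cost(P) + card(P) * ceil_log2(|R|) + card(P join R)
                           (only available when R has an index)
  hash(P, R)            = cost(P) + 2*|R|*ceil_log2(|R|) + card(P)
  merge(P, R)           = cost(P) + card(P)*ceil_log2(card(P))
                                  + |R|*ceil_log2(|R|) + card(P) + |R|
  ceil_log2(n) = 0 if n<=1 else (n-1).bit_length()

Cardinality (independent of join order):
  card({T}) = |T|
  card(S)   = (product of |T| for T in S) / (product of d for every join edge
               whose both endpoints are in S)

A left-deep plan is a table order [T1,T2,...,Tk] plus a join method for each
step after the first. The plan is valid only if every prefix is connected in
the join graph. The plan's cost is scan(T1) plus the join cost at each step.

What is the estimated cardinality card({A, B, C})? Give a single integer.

Tables in S: A(100), B(20), C(50)
Edges inside S: C-B(d=50), C-A(d=50)
numerator = 100 * 20 * 50 = 100000
denominator = 50 * 50 = 2500
card(S) = 100000 / 2500 = 40

40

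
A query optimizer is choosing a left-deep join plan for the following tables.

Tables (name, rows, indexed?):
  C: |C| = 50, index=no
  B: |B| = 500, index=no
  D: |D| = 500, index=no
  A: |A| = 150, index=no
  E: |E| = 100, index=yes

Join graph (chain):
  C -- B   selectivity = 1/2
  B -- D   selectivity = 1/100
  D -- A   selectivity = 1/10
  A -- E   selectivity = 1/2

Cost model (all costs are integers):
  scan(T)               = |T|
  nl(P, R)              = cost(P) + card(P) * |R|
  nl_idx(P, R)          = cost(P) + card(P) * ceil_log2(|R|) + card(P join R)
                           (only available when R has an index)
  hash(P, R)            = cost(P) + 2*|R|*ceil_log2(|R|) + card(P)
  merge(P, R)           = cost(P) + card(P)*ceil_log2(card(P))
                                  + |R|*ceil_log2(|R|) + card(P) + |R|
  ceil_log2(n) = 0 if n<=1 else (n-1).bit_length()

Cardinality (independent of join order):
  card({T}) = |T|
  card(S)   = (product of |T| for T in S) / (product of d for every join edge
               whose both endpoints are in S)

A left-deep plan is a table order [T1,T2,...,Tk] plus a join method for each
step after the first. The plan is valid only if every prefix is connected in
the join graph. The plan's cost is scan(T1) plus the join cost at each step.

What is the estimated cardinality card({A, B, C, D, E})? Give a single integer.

46875000

Tables in S: A(150), B(500), C(50), D(500), E(100)
Edges inside S: C-B(d=2), B-D(d=100), D-A(d=10), A-E(d=2)
numerator = 150 * 500 * 50 * 500 * 100 = 187500000000
denominator = 2 * 100 * 10 * 2 = 4000
card(S) = 187500000000 / 4000 = 46875000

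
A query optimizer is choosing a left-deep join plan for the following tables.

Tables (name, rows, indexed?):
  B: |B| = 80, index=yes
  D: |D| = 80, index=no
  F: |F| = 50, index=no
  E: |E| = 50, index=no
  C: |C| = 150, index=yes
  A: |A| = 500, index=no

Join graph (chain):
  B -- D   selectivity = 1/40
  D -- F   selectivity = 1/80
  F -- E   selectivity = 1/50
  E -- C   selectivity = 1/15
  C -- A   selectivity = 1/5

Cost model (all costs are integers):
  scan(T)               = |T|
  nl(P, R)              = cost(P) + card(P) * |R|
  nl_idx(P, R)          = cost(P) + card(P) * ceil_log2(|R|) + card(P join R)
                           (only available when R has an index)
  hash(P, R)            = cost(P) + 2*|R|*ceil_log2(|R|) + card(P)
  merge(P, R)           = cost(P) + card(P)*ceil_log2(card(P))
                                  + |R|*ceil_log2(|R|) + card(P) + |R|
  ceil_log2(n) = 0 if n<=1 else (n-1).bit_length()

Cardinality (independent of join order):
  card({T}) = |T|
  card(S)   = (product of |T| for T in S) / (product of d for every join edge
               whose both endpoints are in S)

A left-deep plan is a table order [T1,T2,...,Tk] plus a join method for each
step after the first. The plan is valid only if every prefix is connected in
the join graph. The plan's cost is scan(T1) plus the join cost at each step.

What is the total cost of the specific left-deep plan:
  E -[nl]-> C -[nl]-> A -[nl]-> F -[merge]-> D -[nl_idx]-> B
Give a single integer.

4058190

step 1: scan E: cost=50, card=50
step 2: join C via nl
    card(P join C) = 50*150/(15) = 500
    cost = 50 + 50*150 = 7550
step 3: join A via nl
    card(P join A) = 500*500/(5) = 50000
    cost = 7550 + 500*500 = 257550
step 4: join F via nl
    card(P join F) = 50000*50/(50) = 50000
    cost = 257550 + 50000*50 = 2757550
step 5: join D via merge
    card(P join D) = 50000*80/(80) = 50000
    cost = 2757550 + 50000*16 + 80*7 + 50000 + 80 = 3608190
step 6: join B via nl_idx
    card(P join B) = 50000*80/(40) = 100000
    cost = 3608190 + 50000*7 + 100000 = 4058190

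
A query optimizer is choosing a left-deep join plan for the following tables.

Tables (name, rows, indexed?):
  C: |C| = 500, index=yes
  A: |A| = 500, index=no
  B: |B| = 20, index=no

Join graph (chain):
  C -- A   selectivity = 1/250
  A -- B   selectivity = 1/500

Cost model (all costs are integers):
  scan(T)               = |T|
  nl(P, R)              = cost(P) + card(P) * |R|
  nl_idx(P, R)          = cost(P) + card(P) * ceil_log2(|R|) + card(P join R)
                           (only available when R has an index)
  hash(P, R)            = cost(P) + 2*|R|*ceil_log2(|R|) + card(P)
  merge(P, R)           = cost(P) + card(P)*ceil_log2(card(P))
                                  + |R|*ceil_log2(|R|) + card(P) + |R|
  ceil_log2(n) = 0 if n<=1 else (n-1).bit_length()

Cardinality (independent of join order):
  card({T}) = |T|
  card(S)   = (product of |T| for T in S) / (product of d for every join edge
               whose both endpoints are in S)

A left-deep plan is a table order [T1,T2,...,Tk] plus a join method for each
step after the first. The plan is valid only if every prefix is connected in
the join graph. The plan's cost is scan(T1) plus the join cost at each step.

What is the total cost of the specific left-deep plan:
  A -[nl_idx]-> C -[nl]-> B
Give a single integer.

step 1: scan A: cost=500, card=500
step 2: join C via nl_idx
    card(P join C) = 500*500/(250) = 1000
    cost = 500 + 500*9 + 1000 = 6000
step 3: join B via nl
    card(P join B) = 1000*20/(500) = 40
    cost = 6000 + 1000*20 = 26000

26000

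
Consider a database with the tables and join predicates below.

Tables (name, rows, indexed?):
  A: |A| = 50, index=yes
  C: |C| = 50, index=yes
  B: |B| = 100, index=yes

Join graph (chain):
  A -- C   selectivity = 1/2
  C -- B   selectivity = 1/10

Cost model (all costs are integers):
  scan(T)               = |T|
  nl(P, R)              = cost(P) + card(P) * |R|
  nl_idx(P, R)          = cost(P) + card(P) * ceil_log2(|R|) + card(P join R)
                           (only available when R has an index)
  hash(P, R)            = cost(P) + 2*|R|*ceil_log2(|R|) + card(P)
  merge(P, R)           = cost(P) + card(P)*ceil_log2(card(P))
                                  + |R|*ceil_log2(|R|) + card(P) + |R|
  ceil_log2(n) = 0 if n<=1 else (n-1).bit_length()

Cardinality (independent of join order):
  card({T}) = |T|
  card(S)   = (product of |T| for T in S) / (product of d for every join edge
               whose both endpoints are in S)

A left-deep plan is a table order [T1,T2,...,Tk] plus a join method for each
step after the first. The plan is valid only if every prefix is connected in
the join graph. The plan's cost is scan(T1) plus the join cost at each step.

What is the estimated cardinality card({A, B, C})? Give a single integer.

Tables in S: A(50), B(100), C(50)
Edges inside S: A-C(d=2), C-B(d=10)
numerator = 50 * 100 * 50 = 250000
denominator = 2 * 10 = 20
card(S) = 250000 / 20 = 12500

12500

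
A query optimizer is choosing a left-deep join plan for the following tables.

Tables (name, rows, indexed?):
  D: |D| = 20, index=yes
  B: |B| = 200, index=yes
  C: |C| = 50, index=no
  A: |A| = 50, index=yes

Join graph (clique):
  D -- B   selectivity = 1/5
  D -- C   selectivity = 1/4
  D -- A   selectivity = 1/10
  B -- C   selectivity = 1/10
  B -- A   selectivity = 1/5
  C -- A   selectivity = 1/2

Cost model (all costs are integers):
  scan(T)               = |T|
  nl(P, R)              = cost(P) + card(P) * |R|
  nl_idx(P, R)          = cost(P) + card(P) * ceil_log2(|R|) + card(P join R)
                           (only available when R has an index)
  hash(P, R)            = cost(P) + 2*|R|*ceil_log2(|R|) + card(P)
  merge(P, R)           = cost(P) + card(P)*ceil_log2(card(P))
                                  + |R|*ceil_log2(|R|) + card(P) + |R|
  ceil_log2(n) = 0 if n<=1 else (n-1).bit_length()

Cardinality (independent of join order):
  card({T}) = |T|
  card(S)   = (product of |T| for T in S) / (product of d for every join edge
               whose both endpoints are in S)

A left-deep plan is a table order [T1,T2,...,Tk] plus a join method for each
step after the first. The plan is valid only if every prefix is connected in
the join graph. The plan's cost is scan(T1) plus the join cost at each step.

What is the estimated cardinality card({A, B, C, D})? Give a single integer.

500

Tables in S: A(50), B(200), C(50), D(20)
Edges inside S: D-B(d=5), D-C(d=4), D-A(d=10), B-C(d=10), B-A(d=5), C-A(d=2)
numerator = 50 * 200 * 50 * 20 = 10000000
denominator = 5 * 4 * 10 * 10 * 5 * 2 = 20000
card(S) = 10000000 / 20000 = 500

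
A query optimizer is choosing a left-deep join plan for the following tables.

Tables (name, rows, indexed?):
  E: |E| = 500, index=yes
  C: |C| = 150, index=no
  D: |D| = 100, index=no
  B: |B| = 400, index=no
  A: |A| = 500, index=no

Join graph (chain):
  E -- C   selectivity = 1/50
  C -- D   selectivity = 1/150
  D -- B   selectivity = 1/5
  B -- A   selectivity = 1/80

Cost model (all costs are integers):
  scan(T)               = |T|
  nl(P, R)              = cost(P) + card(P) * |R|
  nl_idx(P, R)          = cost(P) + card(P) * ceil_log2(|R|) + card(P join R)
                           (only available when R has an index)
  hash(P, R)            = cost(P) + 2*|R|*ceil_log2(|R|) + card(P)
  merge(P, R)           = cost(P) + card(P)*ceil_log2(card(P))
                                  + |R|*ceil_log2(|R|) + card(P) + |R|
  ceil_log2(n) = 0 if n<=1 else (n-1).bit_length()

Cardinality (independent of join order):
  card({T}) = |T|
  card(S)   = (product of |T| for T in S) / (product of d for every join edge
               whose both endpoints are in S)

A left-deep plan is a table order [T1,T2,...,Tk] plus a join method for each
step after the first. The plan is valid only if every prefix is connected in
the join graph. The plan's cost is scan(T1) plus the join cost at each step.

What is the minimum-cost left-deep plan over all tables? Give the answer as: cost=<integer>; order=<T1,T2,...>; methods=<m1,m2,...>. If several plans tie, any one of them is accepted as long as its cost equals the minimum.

cost=82500; order=C,D,B,A,E; methods=hash,merge,hash,hash

Selinger DP (subsets sized 1..n):
  {E}: scan cost=500, card=500
  {C}: scan cost=150, card=150
  {D}: scan cost=100, card=100
  {B}: scan cost=400, card=400
  {A}: scan cost=500, card=500
  {CE}: card=1500; try (E,nl_idx)→3000, (C,hash)→3400, (E,merge)→6500, (C,merge)→6850, (E,hash)→9300, (E,nl)→75150 …(+1); best=3000 via (E,nl_idx)
  {CD}: card=100; try (D,hash)→1700, (C,merge)→2250, (D,merge)→2300, (C,hash)→2600, (C,nl)→15100, (D,nl)→15150; best=1700 via (D,hash)
  {BD}: card=8000; try (D,hash)→2200, (B,merge)→4900, (D,merge)→5200, (B,hash)→7400, (B,nl)→40100, (D,nl)→40400; best=2200 via (D,hash)
  {AB}: card=2500; try (B,hash)→8200, (A,merge)→9400, (B,merge)→9500, (A,hash)→9800, (A,nl)→200400, (B,nl)→200500; best=8200 via (B,hash)
  {CDE}: card=1000; try (E,nl_idx)→3600, (D,hash)→5900, (E,merge)→7500, (E,hash)→10800, (D,merge)→21800, (E,nl)→51700 …(+1); best=3600 via (E,nl_idx)
  {BCD}: card=8000; try (B,merge)→6500, (B,hash)→9000, (C,hash)→12600, (B,nl)→41700, (C,merge)→115550, (C,nl)→1202200; best=6500 via (B,merge)
  {ABD}: card=50000; try (D,hash)→12100, (A,hash)→19200, (D,merge)→41500, (A,merge)→119200, (D,nl)→258200, (A,nl)→4002200; best=12100 via (D,hash)
  {BCDE}: card=80000; try (B,hash)→11800, (B,merge)→18600, (E,hash)→23500, (E,merge)→123500, (E,nl_idx)→158500, (B,nl)→403600 …(+1); best=11800 via (B,hash)
  {ABCD}: card=50000; try (A,hash)→23500, (C,hash)→64500, (A,merge)→123500, (C,merge)→863450, (A,nl)→4006500, (C,nl)→7512100; best=23500 via (A,hash)
  {ABCDE}: card=500000; try (E,hash)→82500, (A,hash)→100800, (E,merge)→878500, (E,nl_idx)→973500, (A,merge)→1456800, (E,nl)→25023500 …(+1); best=82500 via (E,hash)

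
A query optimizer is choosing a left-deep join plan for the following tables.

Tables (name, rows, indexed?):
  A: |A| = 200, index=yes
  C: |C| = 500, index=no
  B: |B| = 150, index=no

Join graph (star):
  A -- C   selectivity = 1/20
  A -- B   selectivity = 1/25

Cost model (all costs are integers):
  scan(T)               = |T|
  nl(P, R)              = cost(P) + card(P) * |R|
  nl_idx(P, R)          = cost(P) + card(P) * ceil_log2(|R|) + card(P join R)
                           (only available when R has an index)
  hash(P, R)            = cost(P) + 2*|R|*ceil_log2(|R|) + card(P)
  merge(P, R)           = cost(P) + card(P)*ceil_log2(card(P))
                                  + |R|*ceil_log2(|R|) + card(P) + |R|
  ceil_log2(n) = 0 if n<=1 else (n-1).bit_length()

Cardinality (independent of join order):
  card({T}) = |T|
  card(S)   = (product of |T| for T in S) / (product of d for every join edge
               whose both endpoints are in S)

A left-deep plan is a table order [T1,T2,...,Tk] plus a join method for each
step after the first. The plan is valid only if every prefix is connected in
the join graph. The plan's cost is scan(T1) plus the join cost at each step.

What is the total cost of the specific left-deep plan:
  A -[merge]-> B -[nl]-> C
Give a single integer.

step 1: scan A: cost=200, card=200
step 2: join B via merge
    card(P join B) = 200*150/(25) = 1200
    cost = 200 + 200*8 + 150*8 + 200 + 150 = 3350
step 3: join C via nl
    card(P join C) = 1200*500/(20) = 30000
    cost = 3350 + 1200*500 = 603350

603350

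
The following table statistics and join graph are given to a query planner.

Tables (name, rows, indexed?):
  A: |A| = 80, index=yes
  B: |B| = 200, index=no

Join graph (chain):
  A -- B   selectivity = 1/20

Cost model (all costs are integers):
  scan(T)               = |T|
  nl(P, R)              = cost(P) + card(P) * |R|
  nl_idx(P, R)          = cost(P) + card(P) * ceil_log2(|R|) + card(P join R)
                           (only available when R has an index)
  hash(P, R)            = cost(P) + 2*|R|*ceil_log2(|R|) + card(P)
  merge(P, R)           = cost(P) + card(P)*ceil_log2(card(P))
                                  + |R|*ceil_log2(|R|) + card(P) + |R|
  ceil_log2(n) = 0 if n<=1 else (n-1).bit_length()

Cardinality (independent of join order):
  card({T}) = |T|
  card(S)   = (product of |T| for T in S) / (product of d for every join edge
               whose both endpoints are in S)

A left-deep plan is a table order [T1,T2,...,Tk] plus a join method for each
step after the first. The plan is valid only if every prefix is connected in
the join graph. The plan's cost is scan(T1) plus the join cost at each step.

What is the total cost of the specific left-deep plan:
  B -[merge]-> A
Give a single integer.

step 1: scan B: cost=200, card=200
step 2: join A via merge
    card(P join A) = 200*80/(20) = 800
    cost = 200 + 200*8 + 80*7 + 200 + 80 = 2640

2640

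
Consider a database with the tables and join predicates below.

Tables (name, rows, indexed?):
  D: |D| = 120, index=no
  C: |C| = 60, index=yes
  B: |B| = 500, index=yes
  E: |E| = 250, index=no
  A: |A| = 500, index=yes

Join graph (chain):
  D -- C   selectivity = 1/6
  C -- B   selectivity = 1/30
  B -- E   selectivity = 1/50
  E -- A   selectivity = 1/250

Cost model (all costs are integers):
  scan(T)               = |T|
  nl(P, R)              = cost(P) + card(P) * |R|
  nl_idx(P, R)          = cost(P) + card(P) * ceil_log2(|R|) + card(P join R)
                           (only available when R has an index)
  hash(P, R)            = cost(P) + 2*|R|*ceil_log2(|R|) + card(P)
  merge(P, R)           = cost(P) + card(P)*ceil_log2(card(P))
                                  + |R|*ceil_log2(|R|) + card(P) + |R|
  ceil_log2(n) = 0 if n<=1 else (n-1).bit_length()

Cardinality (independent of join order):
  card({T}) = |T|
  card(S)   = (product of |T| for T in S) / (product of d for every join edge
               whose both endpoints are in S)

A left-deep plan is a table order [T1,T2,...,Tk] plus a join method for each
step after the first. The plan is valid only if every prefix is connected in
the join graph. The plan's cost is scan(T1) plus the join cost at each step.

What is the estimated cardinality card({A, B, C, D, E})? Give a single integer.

200000

Tables in S: A(500), B(500), C(60), D(120), E(250)
Edges inside S: D-C(d=6), C-B(d=30), B-E(d=50), E-A(d=250)
numerator = 500 * 500 * 60 * 120 * 250 = 450000000000
denominator = 6 * 30 * 50 * 250 = 2250000
card(S) = 450000000000 / 2250000 = 200000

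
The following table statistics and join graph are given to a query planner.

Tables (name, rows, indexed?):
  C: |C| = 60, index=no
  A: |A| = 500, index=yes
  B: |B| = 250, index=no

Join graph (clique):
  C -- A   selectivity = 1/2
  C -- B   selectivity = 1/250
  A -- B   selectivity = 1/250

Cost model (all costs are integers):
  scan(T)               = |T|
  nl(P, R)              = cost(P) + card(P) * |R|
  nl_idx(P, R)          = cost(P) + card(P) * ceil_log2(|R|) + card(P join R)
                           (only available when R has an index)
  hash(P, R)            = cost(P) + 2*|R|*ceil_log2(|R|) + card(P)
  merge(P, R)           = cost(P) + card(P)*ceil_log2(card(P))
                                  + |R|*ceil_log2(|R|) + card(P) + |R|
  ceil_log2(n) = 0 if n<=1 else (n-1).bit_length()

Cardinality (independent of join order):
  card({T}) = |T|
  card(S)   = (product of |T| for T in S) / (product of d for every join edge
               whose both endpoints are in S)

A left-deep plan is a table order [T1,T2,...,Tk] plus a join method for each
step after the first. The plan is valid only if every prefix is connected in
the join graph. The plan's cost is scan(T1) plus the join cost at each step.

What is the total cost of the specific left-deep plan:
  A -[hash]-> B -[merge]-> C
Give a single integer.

10420

step 1: scan A: cost=500, card=500
step 2: join B via hash
    card(P join B) = 500*250/(250) = 500
    cost = 500 + 2*250*8 + 500 = 5000
step 3: join C via merge
    card(P join C) = 500*60/(2*250) = 60
    cost = 5000 + 500*9 + 60*6 + 500 + 60 = 10420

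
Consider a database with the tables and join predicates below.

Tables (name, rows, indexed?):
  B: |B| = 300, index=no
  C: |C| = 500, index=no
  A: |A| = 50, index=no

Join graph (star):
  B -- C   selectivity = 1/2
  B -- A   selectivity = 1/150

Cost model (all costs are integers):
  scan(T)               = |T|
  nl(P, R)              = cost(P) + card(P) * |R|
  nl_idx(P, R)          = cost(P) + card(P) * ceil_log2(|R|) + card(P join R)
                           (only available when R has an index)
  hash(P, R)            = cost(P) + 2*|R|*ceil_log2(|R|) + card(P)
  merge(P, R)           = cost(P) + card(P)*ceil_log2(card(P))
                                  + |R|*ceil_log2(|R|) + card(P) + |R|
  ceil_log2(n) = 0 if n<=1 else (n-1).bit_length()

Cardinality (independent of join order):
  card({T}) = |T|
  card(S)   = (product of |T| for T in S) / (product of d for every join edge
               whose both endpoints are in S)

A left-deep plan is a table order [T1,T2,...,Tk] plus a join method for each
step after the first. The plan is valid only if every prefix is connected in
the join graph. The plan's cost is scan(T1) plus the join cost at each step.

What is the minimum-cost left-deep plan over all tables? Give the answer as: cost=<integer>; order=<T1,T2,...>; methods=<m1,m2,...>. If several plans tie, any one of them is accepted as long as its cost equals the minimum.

Selinger DP (subsets sized 1..n):
  {B}: scan cost=300, card=300
  {C}: scan cost=500, card=500
  {A}: scan cost=50, card=50
  {BC}: card=75000; try (B,hash)→6400, (C,merge)→8300, (B,merge)→8500, (C,hash)→9600, (C,nl)→150300, (B,nl)→150500; best=6400 via (B,hash)
  {AB}: card=100; try (A,hash)→1200, (B,merge)→3400, (A,merge)→3650, (B,hash)→5500, (B,nl)→15050, (A,nl)→15300; best=1200 via (A,hash)
  {ABC}: card=25000; try (C,merge)→7000, (C,hash)→10300, (C,nl)→51200, (A,hash)→82000, (A,merge)→1356750, (A,nl)→3756400; best=7000 via (C,merge)

cost=7000; order=B,A,C; methods=hash,merge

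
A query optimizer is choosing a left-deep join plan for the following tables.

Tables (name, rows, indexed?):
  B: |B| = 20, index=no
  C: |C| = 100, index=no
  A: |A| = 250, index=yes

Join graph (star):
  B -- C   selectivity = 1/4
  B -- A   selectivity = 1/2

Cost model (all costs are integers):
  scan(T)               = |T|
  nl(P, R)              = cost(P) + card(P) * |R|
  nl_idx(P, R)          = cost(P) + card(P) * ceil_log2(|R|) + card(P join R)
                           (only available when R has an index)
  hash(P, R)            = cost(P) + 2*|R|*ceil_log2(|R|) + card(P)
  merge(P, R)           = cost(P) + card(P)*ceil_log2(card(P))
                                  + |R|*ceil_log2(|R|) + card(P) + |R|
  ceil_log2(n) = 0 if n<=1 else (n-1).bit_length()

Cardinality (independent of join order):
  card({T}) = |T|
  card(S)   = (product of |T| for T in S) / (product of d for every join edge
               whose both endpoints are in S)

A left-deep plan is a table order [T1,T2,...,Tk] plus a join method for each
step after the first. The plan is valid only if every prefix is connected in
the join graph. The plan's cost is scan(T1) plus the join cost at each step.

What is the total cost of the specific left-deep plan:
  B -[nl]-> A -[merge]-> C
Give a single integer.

38320

step 1: scan B: cost=20, card=20
step 2: join A via nl
    card(P join A) = 20*250/(2) = 2500
    cost = 20 + 20*250 = 5020
step 3: join C via merge
    card(P join C) = 2500*100/(4) = 62500
    cost = 5020 + 2500*12 + 100*7 + 2500 + 100 = 38320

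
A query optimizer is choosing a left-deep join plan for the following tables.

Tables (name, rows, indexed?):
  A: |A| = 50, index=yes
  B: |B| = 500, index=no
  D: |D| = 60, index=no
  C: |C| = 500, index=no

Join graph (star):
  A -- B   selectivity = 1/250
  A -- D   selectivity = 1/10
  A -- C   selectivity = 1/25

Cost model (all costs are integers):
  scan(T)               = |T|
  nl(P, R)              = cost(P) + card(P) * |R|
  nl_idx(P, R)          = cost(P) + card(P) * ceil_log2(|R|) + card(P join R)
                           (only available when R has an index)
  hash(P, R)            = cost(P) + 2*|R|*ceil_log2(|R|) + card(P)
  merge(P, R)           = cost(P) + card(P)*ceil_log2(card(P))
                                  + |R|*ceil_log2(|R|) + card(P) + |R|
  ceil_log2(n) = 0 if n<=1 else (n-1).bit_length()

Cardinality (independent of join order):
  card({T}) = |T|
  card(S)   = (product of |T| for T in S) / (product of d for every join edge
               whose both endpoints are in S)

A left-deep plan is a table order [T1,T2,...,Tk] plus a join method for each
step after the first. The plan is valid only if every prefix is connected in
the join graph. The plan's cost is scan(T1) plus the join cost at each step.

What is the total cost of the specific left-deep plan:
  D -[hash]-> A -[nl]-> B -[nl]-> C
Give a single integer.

step 1: scan D: cost=60, card=60
step 2: join A via hash
    card(P join A) = 60*50/(10) = 300
    cost = 60 + 2*50*6 + 60 = 720
step 3: join B via nl
    card(P join B) = 300*500/(250) = 600
    cost = 720 + 300*500 = 150720
step 4: join C via nl
    card(P join C) = 600*500/(25) = 12000
    cost = 150720 + 600*500 = 450720

450720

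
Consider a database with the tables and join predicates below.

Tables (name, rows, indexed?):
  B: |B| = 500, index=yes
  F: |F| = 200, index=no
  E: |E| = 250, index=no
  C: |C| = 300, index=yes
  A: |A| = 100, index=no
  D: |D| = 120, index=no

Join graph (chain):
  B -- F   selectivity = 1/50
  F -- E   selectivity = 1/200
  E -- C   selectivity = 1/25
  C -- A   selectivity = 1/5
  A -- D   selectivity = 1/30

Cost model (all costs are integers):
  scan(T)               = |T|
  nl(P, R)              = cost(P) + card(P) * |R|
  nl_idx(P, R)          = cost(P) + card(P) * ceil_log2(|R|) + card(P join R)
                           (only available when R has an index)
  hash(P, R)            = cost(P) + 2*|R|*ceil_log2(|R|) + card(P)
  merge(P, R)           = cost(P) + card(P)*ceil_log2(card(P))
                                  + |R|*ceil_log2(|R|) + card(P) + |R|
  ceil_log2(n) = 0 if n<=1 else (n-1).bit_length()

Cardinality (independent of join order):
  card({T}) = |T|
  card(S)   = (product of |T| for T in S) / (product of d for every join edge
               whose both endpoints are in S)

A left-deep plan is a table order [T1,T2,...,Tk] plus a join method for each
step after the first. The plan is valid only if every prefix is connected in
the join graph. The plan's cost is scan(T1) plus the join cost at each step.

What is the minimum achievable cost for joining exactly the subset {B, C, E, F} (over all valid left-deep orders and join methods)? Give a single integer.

16350

Selinger DP over subsets of {B,C,E,F}:
  {B}: scan cost=500, card=500
  {F}: scan cost=200, card=200
  {E}: scan cost=250, card=250
  {C}: scan cost=300, card=300
  {BF}: card=2000; try (B,nl_idx)→4000, (F,hash)→4200, (B,merge)→7000, (F,merge)→7300, (B,hash)→9400, (B,nl)→100200 …(+1); best=4000 via (B,nl_idx)
  {EF}: card=250; try (F,hash)→3700, (E,merge)→4250, (F,merge)→4300, (E,hash)→4400, (E,nl)→50200, (F,nl)→50250; best=3700 via (F,hash)
  {CE}: card=3000; try (E,hash)→4600, (C,merge)→5500, (C,nl_idx)→5500, (E,merge)→5550, (C,hash)→5900, (C,nl)→75250 …(+1); best=4600 via (E,hash)
  {BEF}: card=2500; try (B,nl_idx)→8450, (E,hash)→10000, (B,merge)→10950, (B,hash)→12950, (E,merge)→30250, (B,nl)→128700 …(+1); best=8450 via (B,nl_idx)
  {CEF}: card=3000; try (C,merge)→8950, (C,nl_idx)→8950, (C,hash)→9350, (F,hash)→10800, (F,merge)→45400, (C,nl)→78700 …(+1); best=8950 via (C,merge)
  {BCEF}: card=30000; try (C,hash)→16350, (B,hash)→20950, (C,merge)→43950, (B,merge)→52950, (C,nl_idx)→60950, (B,nl_idx)→65950 …(+2); best=16350 via (C,hash)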